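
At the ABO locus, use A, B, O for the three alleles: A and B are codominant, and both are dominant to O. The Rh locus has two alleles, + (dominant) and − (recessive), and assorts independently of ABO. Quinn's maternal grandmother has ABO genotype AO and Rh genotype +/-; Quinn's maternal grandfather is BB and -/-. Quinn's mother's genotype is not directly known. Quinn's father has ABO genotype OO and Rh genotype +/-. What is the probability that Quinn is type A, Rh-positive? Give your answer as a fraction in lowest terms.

5/32

Quinn's mother's ABO genotype from AO × BB: 1/2 AB, 1/2 BO.
Crossing each possibility with the father OO and summing P(type A): 1/2·1/2 + 1/2·0 = 1/4.
Similarly for Rh via the mother's Rh distribution: P(Rh+) = 5/8.
Independent loci: 1/4 × 5/8 = 5/32.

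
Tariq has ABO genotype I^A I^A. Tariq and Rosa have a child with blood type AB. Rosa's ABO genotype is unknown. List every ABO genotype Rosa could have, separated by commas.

For each candidate genotype of Rosa, check whether crossing it with I^A I^A can produce every observed child phenotype.
  I^A I^A → possible child types {A} ✗
  I^A I^B → possible child types {A, AB} ✓
  I^A i → possible child types {A} ✗
  I^B I^B → possible child types {AB} ✓
  I^B i → possible child types {A, AB} ✓
  i i → possible child types {A} ✗

I^A I^B, I^B I^B, I^B i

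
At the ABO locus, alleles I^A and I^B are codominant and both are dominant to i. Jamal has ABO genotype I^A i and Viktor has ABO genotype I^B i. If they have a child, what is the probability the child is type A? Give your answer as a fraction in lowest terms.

ABO cross I^A i × I^B i → offspring phenotypes: 1/4 O, 1/4 A, 1/4 B, 1/4 AB.
So P(type A) = 1/4.

1/4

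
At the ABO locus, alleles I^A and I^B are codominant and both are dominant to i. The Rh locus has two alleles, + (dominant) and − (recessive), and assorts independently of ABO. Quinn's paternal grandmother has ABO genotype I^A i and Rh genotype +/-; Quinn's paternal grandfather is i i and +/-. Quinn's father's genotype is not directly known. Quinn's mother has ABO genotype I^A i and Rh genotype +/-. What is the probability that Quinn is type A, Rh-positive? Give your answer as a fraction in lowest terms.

Quinn's father's ABO genotype from I^A i × i i: 1/2 I^A i, 1/2 i i.
Crossing each possibility with the mother I^A i and summing P(type A): 1/2·3/4 + 1/2·1/2 = 5/8.
Similarly for Rh via the father's Rh distribution: P(Rh+) = 3/4.
Independent loci: 5/8 × 3/4 = 15/32.

15/32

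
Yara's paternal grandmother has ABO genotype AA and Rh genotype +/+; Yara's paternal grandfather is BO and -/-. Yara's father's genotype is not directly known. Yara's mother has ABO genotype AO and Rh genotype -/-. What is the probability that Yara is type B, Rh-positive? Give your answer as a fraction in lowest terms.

1/16

Yara's father's ABO genotype from AA × BO: 1/2 AB, 1/2 AO.
Crossing each possibility with the mother AO and summing P(type B): 1/2·1/4 + 1/2·0 = 1/8.
Similarly for Rh via the father's Rh distribution: P(Rh+) = 1/2.
Independent loci: 1/8 × 1/2 = 1/16.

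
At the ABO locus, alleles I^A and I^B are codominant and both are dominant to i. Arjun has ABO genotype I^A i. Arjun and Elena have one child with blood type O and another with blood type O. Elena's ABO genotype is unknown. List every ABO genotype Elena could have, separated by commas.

I^A i, I^B i, i i

For each candidate genotype of Elena, check whether crossing it with I^A i can produce every observed child phenotype.
  I^A I^A → possible child types {A} ✗
  I^A I^B → possible child types {A, B, AB} ✗
  I^A i → possible child types {O, A} ✓
  I^B I^B → possible child types {B, AB} ✗
  I^B i → possible child types {O, A, B, AB} ✓
  i i → possible child types {O, A} ✓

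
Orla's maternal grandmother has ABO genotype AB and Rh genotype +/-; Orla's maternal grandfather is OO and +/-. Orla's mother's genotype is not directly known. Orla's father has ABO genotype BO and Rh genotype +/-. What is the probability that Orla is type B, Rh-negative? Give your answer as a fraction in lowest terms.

Orla's mother's ABO genotype from AB × OO: 1/2 AO, 1/2 BO.
Crossing each possibility with the father BO and summing P(type B): 1/2·1/4 + 1/2·3/4 = 1/2.
Similarly for Rh via the mother's Rh distribution: P(Rh-) = 1/4.
Independent loci: 1/2 × 1/4 = 1/8.

1/8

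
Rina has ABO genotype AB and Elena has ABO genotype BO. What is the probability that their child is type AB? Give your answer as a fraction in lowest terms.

ABO cross AB × BO → offspring phenotypes: 1/4 A, 1/2 B, 1/4 AB.
So P(type AB) = 1/4.

1/4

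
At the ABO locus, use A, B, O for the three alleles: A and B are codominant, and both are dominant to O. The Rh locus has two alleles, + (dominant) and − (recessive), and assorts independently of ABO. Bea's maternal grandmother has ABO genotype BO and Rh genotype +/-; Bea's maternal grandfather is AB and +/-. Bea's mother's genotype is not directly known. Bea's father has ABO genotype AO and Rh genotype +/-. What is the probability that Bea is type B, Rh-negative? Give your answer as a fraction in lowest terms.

1/16

Bea's mother's ABO genotype from BO × AB: 1/4 AB, 1/4 AO, 1/4 BB, 1/4 BO.
Crossing each possibility with the father AO and summing P(type B): 1/4·1/4 + 1/4·0 + 1/4·1/2 + 1/4·1/4 = 1/4.
Similarly for Rh via the mother's Rh distribution: P(Rh-) = 1/4.
Independent loci: 1/4 × 1/4 = 1/16.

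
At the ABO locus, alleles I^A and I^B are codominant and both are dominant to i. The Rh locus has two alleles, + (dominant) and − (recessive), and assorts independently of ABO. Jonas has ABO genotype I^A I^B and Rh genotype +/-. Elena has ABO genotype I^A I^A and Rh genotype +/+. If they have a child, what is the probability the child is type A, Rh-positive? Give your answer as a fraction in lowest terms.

ABO cross I^A I^B × I^A I^A → offspring phenotypes: 1/2 A, 1/2 AB.
Rh cross +/- × +/+ → 1 Rh+.
Independent loci: P(type A, Rh-positive) = 1/2 × 1 = 1/2.

1/2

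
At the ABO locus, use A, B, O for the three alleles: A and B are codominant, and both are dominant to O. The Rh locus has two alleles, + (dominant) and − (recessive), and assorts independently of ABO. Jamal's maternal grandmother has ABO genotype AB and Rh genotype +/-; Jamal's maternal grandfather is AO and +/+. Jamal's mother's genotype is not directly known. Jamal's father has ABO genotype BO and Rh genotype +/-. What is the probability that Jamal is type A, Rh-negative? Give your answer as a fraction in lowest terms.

Jamal's mother's ABO genotype from AB × AO: 1/4 AA, 1/4 AB, 1/4 AO, 1/4 BO.
Crossing each possibility with the father BO and summing P(type A): 1/4·1/2 + 1/4·1/4 + 1/4·1/4 + 1/4·0 = 1/4.
Similarly for Rh via the mother's Rh distribution: P(Rh-) = 1/8.
Independent loci: 1/4 × 1/8 = 1/32.

1/32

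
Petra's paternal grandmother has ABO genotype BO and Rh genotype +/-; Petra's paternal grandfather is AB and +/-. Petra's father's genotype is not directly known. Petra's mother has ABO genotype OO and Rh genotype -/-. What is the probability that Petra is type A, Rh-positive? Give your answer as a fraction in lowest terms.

1/8

Petra's father's ABO genotype from BO × AB: 1/4 AB, 1/4 AO, 1/4 BB, 1/4 BO.
Crossing each possibility with the mother OO and summing P(type A): 1/4·1/2 + 1/4·1/2 + 1/4·0 + 1/4·0 = 1/4.
Similarly for Rh via the father's Rh distribution: P(Rh+) = 1/2.
Independent loci: 1/4 × 1/2 = 1/8.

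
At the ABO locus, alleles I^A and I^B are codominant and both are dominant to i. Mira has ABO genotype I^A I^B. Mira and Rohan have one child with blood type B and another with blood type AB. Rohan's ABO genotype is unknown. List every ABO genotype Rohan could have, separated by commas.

I^A I^B, I^A i, I^B I^B, I^B i

For each candidate genotype of Rohan, check whether crossing it with I^A I^B can produce every observed child phenotype.
  I^A I^A → possible child types {A, AB} ✗
  I^A I^B → possible child types {A, B, AB} ✓
  I^A i → possible child types {A, B, AB} ✓
  I^B I^B → possible child types {B, AB} ✓
  I^B i → possible child types {A, B, AB} ✓
  i i → possible child types {A, B} ✗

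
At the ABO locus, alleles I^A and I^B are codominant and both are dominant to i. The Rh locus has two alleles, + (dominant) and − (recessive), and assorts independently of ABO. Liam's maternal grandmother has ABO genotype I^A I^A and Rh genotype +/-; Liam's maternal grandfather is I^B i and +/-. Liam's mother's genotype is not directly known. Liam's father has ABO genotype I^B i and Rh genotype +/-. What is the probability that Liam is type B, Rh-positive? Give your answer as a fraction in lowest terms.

9/32

Liam's mother's ABO genotype from I^A I^A × I^B i: 1/2 I^A I^B, 1/2 I^A i.
Crossing each possibility with the father I^B i and summing P(type B): 1/2·1/2 + 1/2·1/4 = 3/8.
Similarly for Rh via the mother's Rh distribution: P(Rh+) = 3/4.
Independent loci: 3/8 × 3/4 = 9/32.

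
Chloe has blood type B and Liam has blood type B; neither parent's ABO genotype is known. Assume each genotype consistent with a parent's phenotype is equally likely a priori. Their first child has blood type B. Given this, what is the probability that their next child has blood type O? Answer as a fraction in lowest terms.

1/20

Possible genotypes: Chloe ∈ {BB, BO}; Liam ∈ {BB, BO}.
Weight each parental genotype pair by prior × P(type-B child):
  BB × BB: posterior weight 4/15; P(next child type O) = 0.
  BB × BO: posterior weight 4/15; P(next child type O) = 0.
  BO × BB: posterior weight 4/15; P(next child type O) = 0.
  BO × BO: posterior weight 1/5; P(next child type O) = 1/4.
Weighted sum = 1/20.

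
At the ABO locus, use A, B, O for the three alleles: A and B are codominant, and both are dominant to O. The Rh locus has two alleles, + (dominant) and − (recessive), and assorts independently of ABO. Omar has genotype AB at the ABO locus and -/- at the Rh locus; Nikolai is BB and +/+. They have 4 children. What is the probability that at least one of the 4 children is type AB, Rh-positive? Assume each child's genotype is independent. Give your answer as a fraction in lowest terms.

ABO cross AB × BB → 1/2 B, 1/2 AB.
Rh cross -/- × +/+ → 1 Rh+; so P(type AB, Rh-positive) = 1/2 × 1 = 1/2 per child.
P(none) = (1/2)^4 = 1/16; P(at least one) = 1 − 1/16 = 15/16.

15/16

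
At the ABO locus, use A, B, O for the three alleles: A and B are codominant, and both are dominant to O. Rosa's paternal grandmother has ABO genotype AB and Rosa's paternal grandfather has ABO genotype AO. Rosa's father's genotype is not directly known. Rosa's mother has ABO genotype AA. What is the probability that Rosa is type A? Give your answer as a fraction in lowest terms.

Rosa's father's ABO genotype from AB × AO: 1/4 AA, 1/4 AB, 1/4 AO, 1/4 BO.
Crossing each possibility with the mother AA and summing P(type A): 1/4·1 + 1/4·1/2 + 1/4·1 + 1/4·1/2 = 3/4.

3/4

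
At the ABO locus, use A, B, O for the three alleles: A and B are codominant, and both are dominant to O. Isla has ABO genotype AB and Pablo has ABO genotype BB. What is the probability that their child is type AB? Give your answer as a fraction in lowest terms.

1/2

ABO cross AB × BB → offspring phenotypes: 1/2 B, 1/2 AB.
So P(type AB) = 1/2.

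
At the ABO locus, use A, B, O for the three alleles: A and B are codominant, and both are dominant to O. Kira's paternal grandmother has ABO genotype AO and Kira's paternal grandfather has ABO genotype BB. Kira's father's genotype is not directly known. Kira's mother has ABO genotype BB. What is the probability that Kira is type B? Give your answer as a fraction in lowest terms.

Kira's father's ABO genotype from AO × BB: 1/2 AB, 1/2 BO.
Crossing each possibility with the mother BB and summing P(type B): 1/2·1/2 + 1/2·1 = 3/4.

3/4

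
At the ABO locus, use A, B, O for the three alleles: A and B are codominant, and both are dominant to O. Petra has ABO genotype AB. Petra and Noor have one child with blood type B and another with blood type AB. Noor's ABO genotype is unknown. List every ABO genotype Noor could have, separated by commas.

AB, AO, BB, BO

For each candidate genotype of Noor, check whether crossing it with AB can produce every observed child phenotype.
  AA → possible child types {A, AB} ✗
  AB → possible child types {A, B, AB} ✓
  AO → possible child types {A, B, AB} ✓
  BB → possible child types {B, AB} ✓
  BO → possible child types {A, B, AB} ✓
  OO → possible child types {A, B} ✗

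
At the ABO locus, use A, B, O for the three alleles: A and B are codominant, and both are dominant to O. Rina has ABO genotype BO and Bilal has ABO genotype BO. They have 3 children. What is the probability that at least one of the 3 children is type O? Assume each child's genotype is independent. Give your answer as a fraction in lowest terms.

37/64

ABO cross BO × BO → 1/4 O, 3/4 B.
So P(type O) = 1/4 per child.
P(none) = (3/4)^3 = 27/64; P(at least one) = 1 − 27/64 = 37/64.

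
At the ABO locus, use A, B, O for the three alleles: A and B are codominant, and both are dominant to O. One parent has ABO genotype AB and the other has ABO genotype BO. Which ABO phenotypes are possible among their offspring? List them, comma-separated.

A, B, AB

Gametes from AB × BO give offspring ABO genotypes AB, AO, BB, BO, i.e. phenotypes A, B, AB.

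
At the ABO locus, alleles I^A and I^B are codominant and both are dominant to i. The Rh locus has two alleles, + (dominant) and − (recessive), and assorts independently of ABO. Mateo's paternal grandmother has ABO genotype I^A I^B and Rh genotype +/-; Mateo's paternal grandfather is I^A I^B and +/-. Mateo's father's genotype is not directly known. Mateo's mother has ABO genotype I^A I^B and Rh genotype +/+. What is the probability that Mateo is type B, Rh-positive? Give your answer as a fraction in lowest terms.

1/4

Mateo's father's ABO genotype from I^A I^B × I^A I^B: 1/4 I^A I^A, 1/2 I^A I^B, 1/4 I^B I^B.
Crossing each possibility with the mother I^A I^B and summing P(type B): 1/4·0 + 1/2·1/4 + 1/4·1/2 = 1/4.
Similarly for Rh via the father's Rh distribution: P(Rh+) = 1.
Independent loci: 1/4 × 1 = 1/4.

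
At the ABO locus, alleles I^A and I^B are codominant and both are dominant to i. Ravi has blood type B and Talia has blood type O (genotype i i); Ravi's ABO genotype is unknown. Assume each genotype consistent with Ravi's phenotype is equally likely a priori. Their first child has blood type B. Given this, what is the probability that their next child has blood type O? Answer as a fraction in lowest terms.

Possible genotypes: Ravi ∈ {I^B I^B, I^B i}; Talia ∈ {i i}.
Weight each parental genotype pair by prior × P(type-B child):
  I^B I^B × i i: posterior weight 2/3; P(next child type O) = 0.
  I^B i × i i: posterior weight 1/3; P(next child type O) = 1/2.
Weighted sum = 1/6.

1/6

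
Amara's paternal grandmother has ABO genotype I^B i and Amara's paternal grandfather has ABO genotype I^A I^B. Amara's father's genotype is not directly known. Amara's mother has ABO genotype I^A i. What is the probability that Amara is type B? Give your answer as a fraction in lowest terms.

1/4

Amara's father's ABO genotype from I^B i × I^A I^B: 1/4 I^A I^B, 1/4 I^A i, 1/4 I^B I^B, 1/4 I^B i.
Crossing each possibility with the mother I^A i and summing P(type B): 1/4·1/4 + 1/4·0 + 1/4·1/2 + 1/4·1/4 = 1/4.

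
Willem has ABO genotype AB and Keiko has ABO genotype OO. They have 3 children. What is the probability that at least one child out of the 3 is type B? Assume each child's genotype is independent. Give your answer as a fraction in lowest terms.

ABO cross AB × OO → 1/2 A, 1/2 B.
So P(type B) = 1/2 per child.
P(none) = (1/2)^3 = 1/8; P(at least one) = 1 − 1/8 = 7/8.

7/8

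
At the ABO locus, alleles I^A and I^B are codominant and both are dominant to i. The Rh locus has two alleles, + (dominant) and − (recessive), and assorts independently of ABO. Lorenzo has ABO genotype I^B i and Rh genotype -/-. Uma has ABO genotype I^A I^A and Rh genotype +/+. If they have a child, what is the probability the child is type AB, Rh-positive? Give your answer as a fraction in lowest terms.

ABO cross I^B i × I^A I^A → offspring phenotypes: 1/2 A, 1/2 AB.
Rh cross -/- × +/+ → 1 Rh+.
Independent loci: P(type AB, Rh-positive) = 1/2 × 1 = 1/2.

1/2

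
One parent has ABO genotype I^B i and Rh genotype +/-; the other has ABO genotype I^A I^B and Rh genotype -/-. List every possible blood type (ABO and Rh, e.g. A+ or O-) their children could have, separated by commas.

Gametes from I^B i × I^A I^B give offspring ABO genotypes I^A I^B, I^A i, I^B I^B, I^B i, i.e. phenotypes A, B, AB.
Rh cross +/- × -/- → phenotypes Rh+, Rh-.
Combining independently: A+, A-, B+, B-, AB+, AB-.

A+, A-, B+, B-, AB+, AB-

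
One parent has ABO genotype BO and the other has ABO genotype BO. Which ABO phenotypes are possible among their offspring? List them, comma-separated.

O, B

Gametes from BO × BO give offspring ABO genotypes BB, BO, OO, i.e. phenotypes O, B.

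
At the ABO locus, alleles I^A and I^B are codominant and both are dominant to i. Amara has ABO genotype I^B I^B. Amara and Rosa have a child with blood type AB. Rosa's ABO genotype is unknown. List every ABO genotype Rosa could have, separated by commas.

For each candidate genotype of Rosa, check whether crossing it with I^B I^B can produce every observed child phenotype.
  I^A I^A → possible child types {AB} ✓
  I^A I^B → possible child types {B, AB} ✓
  I^A i → possible child types {B, AB} ✓
  I^B I^B → possible child types {B} ✗
  I^B i → possible child types {B} ✗
  i i → possible child types {B} ✗

I^A I^A, I^A I^B, I^A i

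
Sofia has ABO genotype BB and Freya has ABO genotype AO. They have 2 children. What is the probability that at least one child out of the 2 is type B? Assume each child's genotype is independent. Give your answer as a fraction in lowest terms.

3/4

ABO cross BB × AO → 1/2 B, 1/2 AB.
So P(type B) = 1/2 per child.
P(none) = (1/2)^2 = 1/4; P(at least one) = 1 − 1/4 = 3/4.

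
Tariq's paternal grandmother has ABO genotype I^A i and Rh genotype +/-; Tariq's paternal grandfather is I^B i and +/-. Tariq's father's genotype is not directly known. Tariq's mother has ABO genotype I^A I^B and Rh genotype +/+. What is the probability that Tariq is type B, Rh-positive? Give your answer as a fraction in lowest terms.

Tariq's father's ABO genotype from I^A i × I^B i: 1/4 I^A I^B, 1/4 I^A i, 1/4 I^B i, 1/4 i i.
Crossing each possibility with the mother I^A I^B and summing P(type B): 1/4·1/4 + 1/4·1/4 + 1/4·1/2 + 1/4·1/2 = 3/8.
Similarly for Rh via the father's Rh distribution: P(Rh+) = 1.
Independent loci: 3/8 × 1 = 3/8.

3/8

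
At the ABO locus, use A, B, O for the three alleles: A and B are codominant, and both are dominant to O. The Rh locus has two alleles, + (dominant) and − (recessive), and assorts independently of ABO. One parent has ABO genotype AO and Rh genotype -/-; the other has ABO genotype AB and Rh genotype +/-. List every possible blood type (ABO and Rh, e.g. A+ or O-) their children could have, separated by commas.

A+, A-, B+, B-, AB+, AB-

Gametes from AO × AB give offspring ABO genotypes AA, AB, AO, BO, i.e. phenotypes A, B, AB.
Rh cross -/- × +/- → phenotypes Rh+, Rh-.
Combining independently: A+, A-, B+, B-, AB+, AB-.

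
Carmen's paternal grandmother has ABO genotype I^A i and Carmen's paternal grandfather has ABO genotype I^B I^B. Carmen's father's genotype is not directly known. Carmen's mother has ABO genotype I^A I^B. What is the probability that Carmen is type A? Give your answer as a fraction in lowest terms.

1/4

Carmen's father's ABO genotype from I^A i × I^B I^B: 1/2 I^A I^B, 1/2 I^B i.
Crossing each possibility with the mother I^A I^B and summing P(type A): 1/2·1/4 + 1/2·1/4 = 1/4.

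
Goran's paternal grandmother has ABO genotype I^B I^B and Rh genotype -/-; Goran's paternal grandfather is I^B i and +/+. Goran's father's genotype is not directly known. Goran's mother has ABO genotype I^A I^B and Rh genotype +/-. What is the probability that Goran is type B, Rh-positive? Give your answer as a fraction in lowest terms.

Goran's father's ABO genotype from I^B I^B × I^B i: 1/2 I^B I^B, 1/2 I^B i.
Crossing each possibility with the mother I^A I^B and summing P(type B): 1/2·1/2 + 1/2·1/2 = 1/2.
Similarly for Rh via the father's Rh distribution: P(Rh+) = 3/4.
Independent loci: 1/2 × 3/4 = 3/8.

3/8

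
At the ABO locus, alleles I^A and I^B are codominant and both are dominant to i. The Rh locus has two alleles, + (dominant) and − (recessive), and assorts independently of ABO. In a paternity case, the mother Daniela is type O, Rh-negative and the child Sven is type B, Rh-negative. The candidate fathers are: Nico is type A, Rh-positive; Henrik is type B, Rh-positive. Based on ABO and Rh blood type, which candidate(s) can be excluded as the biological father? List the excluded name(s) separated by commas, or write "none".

A candidate is excluded only if no genotype consistent with his phenotype could produce a type B, Rh-negative child with a type O, Rh-negative mother.
Nico (type A, Rh+): no genotype consistent with that phenotype can produce a type-B Rh- child with a type-O mother.

Nico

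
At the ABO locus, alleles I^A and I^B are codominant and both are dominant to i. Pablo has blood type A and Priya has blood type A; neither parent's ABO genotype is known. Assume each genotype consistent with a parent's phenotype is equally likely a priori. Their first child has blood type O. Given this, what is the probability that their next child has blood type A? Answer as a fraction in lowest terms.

Possible genotypes: Pablo ∈ {I^A I^A, I^A i}; Priya ∈ {I^A I^A, I^A i}.
Weight each parental genotype pair by prior × P(type-O child):
  I^A i × I^A i: posterior weight 1; P(next child type A) = 3/4.
Weighted sum = 3/4.

3/4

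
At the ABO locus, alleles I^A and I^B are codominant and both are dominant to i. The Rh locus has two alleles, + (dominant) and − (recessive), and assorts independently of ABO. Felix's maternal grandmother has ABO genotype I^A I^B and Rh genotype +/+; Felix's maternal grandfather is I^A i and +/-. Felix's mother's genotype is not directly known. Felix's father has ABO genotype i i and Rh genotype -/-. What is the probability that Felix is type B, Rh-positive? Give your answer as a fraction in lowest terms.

3/16

Felix's mother's ABO genotype from I^A I^B × I^A i: 1/4 I^A I^A, 1/4 I^A I^B, 1/4 I^A i, 1/4 I^B i.
Crossing each possibility with the father i i and summing P(type B): 1/4·0 + 1/4·1/2 + 1/4·0 + 1/4·1/2 = 1/4.
Similarly for Rh via the mother's Rh distribution: P(Rh+) = 3/4.
Independent loci: 1/4 × 3/4 = 3/16.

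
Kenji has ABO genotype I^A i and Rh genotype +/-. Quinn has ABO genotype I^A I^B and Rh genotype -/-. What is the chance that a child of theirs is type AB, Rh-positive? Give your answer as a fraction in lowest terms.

ABO cross I^A i × I^A I^B → offspring phenotypes: 1/2 A, 1/4 B, 1/4 AB.
Rh cross +/- × -/- → 1/2 Rh+, 1/2 Rh-.
Independent loci: P(type AB, Rh-positive) = 1/4 × 1/2 = 1/8.

1/8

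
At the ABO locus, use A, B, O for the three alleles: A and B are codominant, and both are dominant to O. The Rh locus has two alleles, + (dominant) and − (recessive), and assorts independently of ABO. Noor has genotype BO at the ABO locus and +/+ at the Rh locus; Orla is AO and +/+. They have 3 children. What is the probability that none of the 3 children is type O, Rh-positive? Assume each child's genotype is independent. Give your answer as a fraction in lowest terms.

ABO cross BO × AO → 1/4 O, 1/4 A, 1/4 B, 1/4 AB.
Rh cross +/+ × +/+ → 1 Rh+; so P(type O, Rh-positive) = 1/4 × 1 = 1/4 per child.
P(not type O, Rh-positive) = 3/4 for one child; (3/4)^3 = 27/64.

27/64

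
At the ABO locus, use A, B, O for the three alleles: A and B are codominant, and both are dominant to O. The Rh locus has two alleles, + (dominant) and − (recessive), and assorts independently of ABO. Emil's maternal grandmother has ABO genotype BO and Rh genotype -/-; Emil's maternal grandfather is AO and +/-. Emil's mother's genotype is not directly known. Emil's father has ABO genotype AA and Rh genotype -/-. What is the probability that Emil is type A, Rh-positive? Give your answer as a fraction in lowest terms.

Emil's mother's ABO genotype from BO × AO: 1/4 AB, 1/4 AO, 1/4 BO, 1/4 OO.
Crossing each possibility with the father AA and summing P(type A): 1/4·1/2 + 1/4·1 + 1/4·1/2 + 1/4·1 = 3/4.
Similarly for Rh via the mother's Rh distribution: P(Rh+) = 1/4.
Independent loci: 3/4 × 1/4 = 3/16.

3/16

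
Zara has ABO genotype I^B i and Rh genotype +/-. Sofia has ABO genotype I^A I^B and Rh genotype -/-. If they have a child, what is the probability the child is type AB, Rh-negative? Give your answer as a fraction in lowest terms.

ABO cross I^B i × I^A I^B → offspring phenotypes: 1/4 A, 1/2 B, 1/4 AB.
Rh cross +/- × -/- → 1/2 Rh+, 1/2 Rh-.
Independent loci: P(type AB, Rh-negative) = 1/4 × 1/2 = 1/8.

1/8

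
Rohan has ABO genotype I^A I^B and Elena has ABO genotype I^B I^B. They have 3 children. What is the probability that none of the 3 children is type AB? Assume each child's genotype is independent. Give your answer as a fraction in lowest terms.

ABO cross I^A I^B × I^B I^B → 1/2 B, 1/2 AB.
So P(type AB) = 1/2 per child.
P(not type AB) = 1/2 for one child; (1/2)^3 = 1/8.

1/8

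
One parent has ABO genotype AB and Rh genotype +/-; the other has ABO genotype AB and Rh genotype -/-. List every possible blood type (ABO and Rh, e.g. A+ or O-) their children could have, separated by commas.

A+, A-, B+, B-, AB+, AB-

Gametes from AB × AB give offspring ABO genotypes AA, AB, BB, i.e. phenotypes A, B, AB.
Rh cross +/- × -/- → phenotypes Rh+, Rh-.
Combining independently: A+, A-, B+, B-, AB+, AB-.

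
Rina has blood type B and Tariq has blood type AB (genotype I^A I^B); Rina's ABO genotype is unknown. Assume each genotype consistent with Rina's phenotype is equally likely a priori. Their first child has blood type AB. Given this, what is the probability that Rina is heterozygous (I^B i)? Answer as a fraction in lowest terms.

1/3

Possible genotypes: Rina ∈ {I^B I^B, I^B i}; Tariq ∈ {I^A I^B}.
Weight each parental genotype pair by prior × P(type-AB child):
  I^B I^B × I^A I^B: posterior weight 2/3.
  I^B i × I^A I^B: posterior weight 1/3.
Sum the posterior weight over pairs where Rina is I^B i: 1/3.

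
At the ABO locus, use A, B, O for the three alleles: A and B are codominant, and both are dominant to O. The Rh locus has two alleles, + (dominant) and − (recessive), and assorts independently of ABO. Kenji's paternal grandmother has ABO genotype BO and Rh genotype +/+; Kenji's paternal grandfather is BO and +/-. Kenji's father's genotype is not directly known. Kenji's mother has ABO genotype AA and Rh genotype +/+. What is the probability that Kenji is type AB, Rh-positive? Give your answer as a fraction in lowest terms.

Kenji's father's ABO genotype from BO × BO: 1/4 BB, 1/2 BO, 1/4 OO.
Crossing each possibility with the mother AA and summing P(type AB): 1/4·1 + 1/2·1/2 + 1/4·0 = 1/2.
Similarly for Rh via the father's Rh distribution: P(Rh+) = 1.
Independent loci: 1/2 × 1 = 1/2.

1/2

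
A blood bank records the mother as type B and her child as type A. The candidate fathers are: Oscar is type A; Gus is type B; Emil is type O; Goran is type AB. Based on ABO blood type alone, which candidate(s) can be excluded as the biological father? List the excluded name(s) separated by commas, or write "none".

Gus, Emil

A candidate is excluded only if no genotype consistent with his phenotype could produce a type A child with a type B mother.
Gus (type B): no genotype consistent with that phenotype can produce a type-A child with a type-B mother.
Emil (type O): no genotype consistent with that phenotype can produce a type-A child with a type-B mother.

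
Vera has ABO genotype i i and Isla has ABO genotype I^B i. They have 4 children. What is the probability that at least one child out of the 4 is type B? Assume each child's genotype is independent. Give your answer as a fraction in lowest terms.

ABO cross i i × I^B i → 1/2 O, 1/2 B.
So P(type B) = 1/2 per child.
P(none) = (1/2)^4 = 1/16; P(at least one) = 1 − 1/16 = 15/16.

15/16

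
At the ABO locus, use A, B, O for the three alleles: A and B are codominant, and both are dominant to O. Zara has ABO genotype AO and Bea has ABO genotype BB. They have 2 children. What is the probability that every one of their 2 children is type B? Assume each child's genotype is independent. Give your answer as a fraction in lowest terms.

1/4

ABO cross AO × BB → 1/2 B, 1/2 AB.
So P(type B) = 1/2 per child.
All 2 independent: (1/2)^2 = 1/4.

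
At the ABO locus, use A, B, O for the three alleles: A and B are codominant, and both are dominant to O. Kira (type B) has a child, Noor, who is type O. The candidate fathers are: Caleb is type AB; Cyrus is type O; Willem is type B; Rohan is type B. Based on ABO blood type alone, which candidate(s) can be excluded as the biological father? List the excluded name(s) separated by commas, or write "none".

Caleb

A candidate is excluded only if no genotype consistent with his phenotype could produce a type O child with a type B mother.
Caleb (type AB): no genotype consistent with that phenotype can produce a type-O child with a type-B mother.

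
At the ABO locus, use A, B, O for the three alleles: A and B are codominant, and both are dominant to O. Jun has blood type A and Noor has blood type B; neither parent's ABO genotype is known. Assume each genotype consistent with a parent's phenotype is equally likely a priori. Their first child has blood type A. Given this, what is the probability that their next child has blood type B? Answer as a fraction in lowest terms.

Possible genotypes: Jun ∈ {AA, AO}; Noor ∈ {BB, BO}.
Weight each parental genotype pair by prior × P(type-A child):
  AA × BO: posterior weight 2/3; P(next child type B) = 0.
  AO × BO: posterior weight 1/3; P(next child type B) = 1/4.
Weighted sum = 1/12.

1/12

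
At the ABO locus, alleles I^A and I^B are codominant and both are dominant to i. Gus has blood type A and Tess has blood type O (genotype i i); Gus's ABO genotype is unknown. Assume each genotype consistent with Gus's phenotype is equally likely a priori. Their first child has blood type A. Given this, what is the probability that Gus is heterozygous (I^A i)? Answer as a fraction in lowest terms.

Possible genotypes: Gus ∈ {I^A I^A, I^A i}; Tess ∈ {i i}.
Weight each parental genotype pair by prior × P(type-A child):
  I^A I^A × i i: posterior weight 2/3.
  I^A i × i i: posterior weight 1/3.
Sum the posterior weight over pairs where Gus is I^A i: 1/3.

1/3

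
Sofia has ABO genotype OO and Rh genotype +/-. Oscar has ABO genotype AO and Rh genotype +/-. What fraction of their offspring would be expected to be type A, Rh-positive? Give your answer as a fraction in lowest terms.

ABO cross OO × AO → offspring phenotypes: 1/2 O, 1/2 A.
Rh cross +/- × +/- → 3/4 Rh+, 1/4 Rh-.
Independent loci: P(type A, Rh-positive) = 1/2 × 3/4 = 3/8.

3/8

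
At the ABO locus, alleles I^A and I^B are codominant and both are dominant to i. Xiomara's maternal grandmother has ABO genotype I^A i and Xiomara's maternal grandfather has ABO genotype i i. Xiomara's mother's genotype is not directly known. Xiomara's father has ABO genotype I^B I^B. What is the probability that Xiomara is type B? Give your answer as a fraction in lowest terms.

Xiomara's mother's ABO genotype from I^A i × i i: 1/2 I^A i, 1/2 i i.
Crossing each possibility with the father I^B I^B and summing P(type B): 1/2·1/2 + 1/2·1 = 3/4.

3/4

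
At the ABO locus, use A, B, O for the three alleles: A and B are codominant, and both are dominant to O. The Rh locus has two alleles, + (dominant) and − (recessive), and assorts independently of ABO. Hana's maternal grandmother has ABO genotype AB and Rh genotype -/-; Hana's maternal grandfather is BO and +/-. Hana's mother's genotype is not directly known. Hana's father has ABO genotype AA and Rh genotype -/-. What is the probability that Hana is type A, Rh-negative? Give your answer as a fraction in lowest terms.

3/8

Hana's mother's ABO genotype from AB × BO: 1/4 AB, 1/4 AO, 1/4 BB, 1/4 BO.
Crossing each possibility with the father AA and summing P(type A): 1/4·1/2 + 1/4·1 + 1/4·0 + 1/4·1/2 = 1/2.
Similarly for Rh via the mother's Rh distribution: P(Rh-) = 3/4.
Independent loci: 1/2 × 3/4 = 3/8.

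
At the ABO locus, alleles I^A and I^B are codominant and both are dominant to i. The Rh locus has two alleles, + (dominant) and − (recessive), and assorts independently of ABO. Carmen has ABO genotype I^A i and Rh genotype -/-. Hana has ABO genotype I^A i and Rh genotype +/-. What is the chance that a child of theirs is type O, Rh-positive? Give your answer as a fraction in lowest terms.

ABO cross I^A i × I^A i → offspring phenotypes: 1/4 O, 3/4 A.
Rh cross -/- × +/- → 1/2 Rh+, 1/2 Rh-.
Independent loci: P(type O, Rh-positive) = 1/4 × 1/2 = 1/8.

1/8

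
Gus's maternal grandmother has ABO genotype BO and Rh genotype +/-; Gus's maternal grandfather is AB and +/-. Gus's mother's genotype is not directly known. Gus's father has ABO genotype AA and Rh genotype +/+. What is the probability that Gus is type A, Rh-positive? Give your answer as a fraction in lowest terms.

Gus's mother's ABO genotype from BO × AB: 1/4 AB, 1/4 AO, 1/4 BB, 1/4 BO.
Crossing each possibility with the father AA and summing P(type A): 1/4·1/2 + 1/4·1 + 1/4·0 + 1/4·1/2 = 1/2.
Similarly for Rh via the mother's Rh distribution: P(Rh+) = 1.
Independent loci: 1/2 × 1 = 1/2.

1/2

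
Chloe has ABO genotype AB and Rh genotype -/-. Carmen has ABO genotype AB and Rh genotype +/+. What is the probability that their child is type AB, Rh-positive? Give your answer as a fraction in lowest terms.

ABO cross AB × AB → offspring phenotypes: 1/4 A, 1/4 B, 1/2 AB.
Rh cross -/- × +/+ → 1 Rh+.
Independent loci: P(type AB, Rh-positive) = 1/2 × 1 = 1/2.

1/2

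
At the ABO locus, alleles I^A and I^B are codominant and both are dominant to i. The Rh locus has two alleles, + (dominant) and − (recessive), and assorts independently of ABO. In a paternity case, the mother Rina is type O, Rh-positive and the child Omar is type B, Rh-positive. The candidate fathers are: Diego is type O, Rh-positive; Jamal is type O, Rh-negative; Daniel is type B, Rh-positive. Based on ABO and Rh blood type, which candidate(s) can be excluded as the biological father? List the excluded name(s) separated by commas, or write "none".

Diego, Jamal

A candidate is excluded only if no genotype consistent with his phenotype could produce a type B, Rh-positive child with a type O, Rh-positive mother.
Diego (type O, Rh+): no genotype consistent with that phenotype can produce a type-B Rh+ child with a type-O mother.
Jamal (type O, Rh-): no genotype consistent with that phenotype can produce a type-B Rh+ child with a type-O mother.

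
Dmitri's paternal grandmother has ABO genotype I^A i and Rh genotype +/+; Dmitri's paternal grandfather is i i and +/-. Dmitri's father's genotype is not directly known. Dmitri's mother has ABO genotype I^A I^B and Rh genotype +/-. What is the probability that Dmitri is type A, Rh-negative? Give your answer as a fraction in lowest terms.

Dmitri's father's ABO genotype from I^A i × i i: 1/2 I^A i, 1/2 i i.
Crossing each possibility with the mother I^A I^B and summing P(type A): 1/2·1/2 + 1/2·1/2 = 1/2.
Similarly for Rh via the father's Rh distribution: P(Rh-) = 1/8.
Independent loci: 1/2 × 1/8 = 1/16.

1/16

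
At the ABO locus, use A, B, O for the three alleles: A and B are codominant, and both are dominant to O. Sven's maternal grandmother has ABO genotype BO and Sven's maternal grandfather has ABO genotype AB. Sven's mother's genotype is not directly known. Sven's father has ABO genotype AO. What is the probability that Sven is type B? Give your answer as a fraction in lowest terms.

1/4

Sven's mother's ABO genotype from BO × AB: 1/4 AB, 1/4 AO, 1/4 BB, 1/4 BO.
Crossing each possibility with the father AO and summing P(type B): 1/4·1/4 + 1/4·0 + 1/4·1/2 + 1/4·1/4 = 1/4.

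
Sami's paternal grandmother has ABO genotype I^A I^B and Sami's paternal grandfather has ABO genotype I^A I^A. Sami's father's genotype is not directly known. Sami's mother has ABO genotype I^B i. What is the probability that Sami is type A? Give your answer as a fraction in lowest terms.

3/8

Sami's father's ABO genotype from I^A I^B × I^A I^A: 1/2 I^A I^A, 1/2 I^A I^B.
Crossing each possibility with the mother I^B i and summing P(type A): 1/2·1/2 + 1/2·1/4 = 3/8.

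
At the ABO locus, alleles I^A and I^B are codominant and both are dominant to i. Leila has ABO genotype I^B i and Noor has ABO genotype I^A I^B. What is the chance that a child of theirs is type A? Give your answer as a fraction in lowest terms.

ABO cross I^B i × I^A I^B → offspring phenotypes: 1/4 A, 1/2 B, 1/4 AB.
So P(type A) = 1/4.

1/4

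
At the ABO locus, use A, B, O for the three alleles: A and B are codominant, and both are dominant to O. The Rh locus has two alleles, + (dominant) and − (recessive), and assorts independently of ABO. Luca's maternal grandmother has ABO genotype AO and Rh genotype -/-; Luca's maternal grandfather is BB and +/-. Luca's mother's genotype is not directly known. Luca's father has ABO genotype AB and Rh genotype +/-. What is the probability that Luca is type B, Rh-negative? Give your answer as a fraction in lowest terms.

Luca's mother's ABO genotype from AO × BB: 1/2 AB, 1/2 BO.
Crossing each possibility with the father AB and summing P(type B): 1/2·1/4 + 1/2·1/2 = 3/8.
Similarly for Rh via the mother's Rh distribution: P(Rh-) = 3/8.
Independent loci: 3/8 × 3/8 = 9/64.

9/64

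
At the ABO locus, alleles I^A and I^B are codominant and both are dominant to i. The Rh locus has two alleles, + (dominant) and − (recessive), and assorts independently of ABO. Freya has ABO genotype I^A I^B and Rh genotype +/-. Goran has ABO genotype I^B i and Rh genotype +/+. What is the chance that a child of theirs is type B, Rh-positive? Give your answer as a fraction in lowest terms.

1/2

ABO cross I^A I^B × I^B i → offspring phenotypes: 1/4 A, 1/2 B, 1/4 AB.
Rh cross +/- × +/+ → 1 Rh+.
Independent loci: P(type B, Rh-positive) = 1/2 × 1 = 1/2.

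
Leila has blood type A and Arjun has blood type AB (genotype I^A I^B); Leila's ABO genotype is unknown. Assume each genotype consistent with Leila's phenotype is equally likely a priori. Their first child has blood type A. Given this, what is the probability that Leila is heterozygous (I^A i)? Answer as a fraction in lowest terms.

1/2

Possible genotypes: Leila ∈ {I^A I^A, I^A i}; Arjun ∈ {I^A I^B}.
Weight each parental genotype pair by prior × P(type-A child):
  I^A I^A × I^A I^B: posterior weight 1/2.
  I^A i × I^A I^B: posterior weight 1/2.
Sum the posterior weight over pairs where Leila is I^A i: 1/2.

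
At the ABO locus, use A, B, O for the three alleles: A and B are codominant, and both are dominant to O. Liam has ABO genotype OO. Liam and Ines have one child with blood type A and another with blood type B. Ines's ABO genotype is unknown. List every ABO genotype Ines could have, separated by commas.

AB

For each candidate genotype of Ines, check whether crossing it with OO can produce every observed child phenotype.
  AA → possible child types {A} ✗
  AB → possible child types {A, B} ✓
  AO → possible child types {O, A} ✗
  BB → possible child types {B} ✗
  BO → possible child types {O, B} ✗
  OO → possible child types {O} ✗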